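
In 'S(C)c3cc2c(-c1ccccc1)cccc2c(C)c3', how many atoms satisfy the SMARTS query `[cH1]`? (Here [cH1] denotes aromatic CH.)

The query [cH1] means: aromatic carbon bearing exactly one hydrogen.
Check the 19 heavy atoms by environment: 6× c (aromatic, H0) → no; 10× c (aromatic, H1) → match; 2× C (H3) → no; 1× S (H0) → no.
That gives 10 matching atoms.

10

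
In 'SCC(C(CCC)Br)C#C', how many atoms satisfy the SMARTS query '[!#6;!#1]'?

Check the 10 heavy atoms by environment: 8× C → no; 1× Br → match; 1× S → match.
Summing the matching environments: 1 + 1 = 2 matching atoms.

2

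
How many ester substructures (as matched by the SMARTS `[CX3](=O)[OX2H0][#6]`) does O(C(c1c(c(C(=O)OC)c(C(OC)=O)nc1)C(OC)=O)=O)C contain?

4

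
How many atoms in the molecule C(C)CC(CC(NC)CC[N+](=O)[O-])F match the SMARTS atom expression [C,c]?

The query [C,c] means: comma = OR; matches aliphatic or aromatic carbon — same as #6.
Check the 14 heavy atoms by environment: 9× C → match; 1× F → no; 1× N (charge +1) → no; 1× O (charge -1) → no; 1× O → no; 1× N → no.
That gives 9 matching atoms.

9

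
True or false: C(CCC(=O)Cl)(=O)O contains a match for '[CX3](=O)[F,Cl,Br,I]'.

True

The pattern [CX3](=O)[F,Cl,Br,I] describes a carbonyl carbon bonded to a halogen — an acyl halide.
The molecule carries an acyl chloride (-C(=O)Cl), whose atoms satisfy every constraint of the query, so the pattern matches.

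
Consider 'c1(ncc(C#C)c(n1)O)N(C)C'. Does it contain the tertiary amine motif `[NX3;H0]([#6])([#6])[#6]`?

Yes

The pattern [NX3;H0]([#6])([#6])[#6] describes a trivalent nitrogen with no H, bonded to three carbons — a tertiary amine.
The molecule carries a dimethylamino group (-N(CH3)2), whose atoms satisfy every constraint of the query, so the pattern matches.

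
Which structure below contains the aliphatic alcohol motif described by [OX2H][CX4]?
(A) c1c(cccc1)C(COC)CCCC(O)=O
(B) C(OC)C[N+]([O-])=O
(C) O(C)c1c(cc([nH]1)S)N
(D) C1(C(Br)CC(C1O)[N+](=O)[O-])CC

D

[OX2H][CX4] describes a hydroxyl oxygen bound to an sp3 (X4) carbon (an aliphatic alcohol).
(A) has a carboxylic acid group (-C(=O)OH) but the -OH is on a CX3 carbonyl carbon, not a CX4 carbon.
(B) has a methoxy ether (-OCH3) but the oxygen has H0 (ether), not H1.
(C) has a methoxy ether (-OCH3) but the oxygen has H0 (ether), not H1.
(D) contains a hydroxyl group (-OH), which satisfies every atom and bond constraint.
So the answer is (D).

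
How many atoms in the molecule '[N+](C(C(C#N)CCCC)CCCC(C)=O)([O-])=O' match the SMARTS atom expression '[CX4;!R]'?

10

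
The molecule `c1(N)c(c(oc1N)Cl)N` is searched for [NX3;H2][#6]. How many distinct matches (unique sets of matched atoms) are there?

[NX3;H2][#6] is the SMARTS for a primary amine: a trivalent nitrogen with two H attached to carbon.
The molecule carries 3 separate instances of a primary amino group (-NH2) meeting every constraint; each maps to a distinct set of atoms, giving 3 matches.

3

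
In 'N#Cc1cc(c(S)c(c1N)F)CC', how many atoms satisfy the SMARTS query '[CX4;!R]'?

2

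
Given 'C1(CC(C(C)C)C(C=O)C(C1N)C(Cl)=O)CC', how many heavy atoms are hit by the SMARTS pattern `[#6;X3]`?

2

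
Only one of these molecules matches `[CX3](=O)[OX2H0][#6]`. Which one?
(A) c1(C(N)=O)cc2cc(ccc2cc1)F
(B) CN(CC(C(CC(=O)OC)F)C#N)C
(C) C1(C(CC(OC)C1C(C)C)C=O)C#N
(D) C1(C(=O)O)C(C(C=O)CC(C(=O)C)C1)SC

B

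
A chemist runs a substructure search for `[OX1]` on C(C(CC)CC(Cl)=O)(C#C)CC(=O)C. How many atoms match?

2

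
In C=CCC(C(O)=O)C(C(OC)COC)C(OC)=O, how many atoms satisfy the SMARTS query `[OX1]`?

2

Check the 18 heavy atoms by environment: 8× C (X4) → no; 4× O (X2) → no; 4× C (X3) → no; 2× O (X1) → match.
That gives 2 matching atoms.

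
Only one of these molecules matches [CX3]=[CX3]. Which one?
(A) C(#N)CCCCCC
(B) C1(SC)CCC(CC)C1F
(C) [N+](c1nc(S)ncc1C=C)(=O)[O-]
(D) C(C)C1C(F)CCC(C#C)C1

[CX3]=[CX3] describes a non-aromatic C=C double bond between two sp2 carbons (an alkene).
(A) has an ethyl group (-CH2CH3) but its C-C bond is a single bond between CX4 carbons, not CX3=CX3.
(B) has an ethyl group (-CH2CH3) but its C-C bond is a single bond between CX4 carbons, not CX3=CX3.
(C) contains a vinyl group (-CH=CH2), which satisfies every atom and bond constraint.
(D) has an ethynyl group (-C#CH) but the C-C bond is a triple bond, not a double bond.
So the answer is (C).

C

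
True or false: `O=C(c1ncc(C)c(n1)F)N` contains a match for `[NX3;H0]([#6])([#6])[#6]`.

False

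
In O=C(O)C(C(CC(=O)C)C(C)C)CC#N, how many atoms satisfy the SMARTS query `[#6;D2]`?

3

The query [#6;D2] means: any carbon bonded to exactly two heavy atoms.
Check the 15 heavy atoms by environment: 3× C (D2) → match; 5× C (D3) → no; 3× C (D1) → no; 3× O (D1) → no; 1× N (D1) → no.
That gives 3 matching atoms.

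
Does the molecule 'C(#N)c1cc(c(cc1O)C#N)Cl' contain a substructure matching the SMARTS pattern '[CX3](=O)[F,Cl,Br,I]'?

No

The pattern [CX3](=O)[F,Cl,Br,I] describes a carbonyl carbon bonded to a halogen — an acyl halide.
The closest candidate here is a chloro substituent, but the Cl is not on a carbonyl carbon. No other fragment satisfies the full query, so there is no match.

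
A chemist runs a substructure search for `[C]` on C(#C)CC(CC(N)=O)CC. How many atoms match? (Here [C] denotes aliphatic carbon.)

8

The query [C] means: uppercase C matches aliphatic (non-aromatic) carbon only.
Check the 10 heavy atoms by environment: 8× C → match; 1× O → no; 1× N → no.
That gives 8 matching atoms.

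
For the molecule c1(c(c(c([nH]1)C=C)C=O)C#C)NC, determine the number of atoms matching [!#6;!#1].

3

Check the 13 heavy atoms by environment: 1× n (aromatic) → match; 4× c (aromatic) → no; 1× N → match; 6× C → no; 1× O → match.
Summing the matching environments: 1 + 1 + 1 = 3 matching atoms.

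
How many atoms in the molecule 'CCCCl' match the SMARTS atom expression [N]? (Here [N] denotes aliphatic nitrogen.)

The query [N] means: uppercase N matches aliphatic (non-aromatic) nitrogen only.
Check the 4 heavy atoms by environment: 3× C → no; 1× Cl → no.
No environment satisfies the query, so 0 matching atoms.

0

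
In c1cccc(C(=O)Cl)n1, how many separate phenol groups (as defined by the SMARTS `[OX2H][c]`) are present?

[OX2H][c] is the SMARTS for a phenol: a hydroxyl oxygen attached to an aromatic carbon.
No fragment in the molecule satisfies every constraint, giving 0 matches.

0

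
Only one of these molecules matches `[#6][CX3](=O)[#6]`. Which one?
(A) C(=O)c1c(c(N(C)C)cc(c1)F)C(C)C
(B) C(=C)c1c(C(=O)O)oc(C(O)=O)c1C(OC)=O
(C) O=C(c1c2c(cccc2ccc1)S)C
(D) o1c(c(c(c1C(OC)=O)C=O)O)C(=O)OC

[#6][CX3](=O)[#6] describes a carbonyl carbon (no H) flanked by two carbons (a ketone).
(A) has an aldehyde (-CHO) but the carbonyl carbon has H1, so it is not flanked by two carbons.
(B) has a methyl-ester group (-C(=O)OCH3) but one neighbour of the carbonyl carbon is O, not C.
(C) contains an acetyl/ketone group (-C(=O)CH3), which satisfies every atom and bond constraint.
(D) has a methyl-ester group (-C(=O)OCH3) but one neighbour of the carbonyl carbon is O, not C.
So the answer is (C).

C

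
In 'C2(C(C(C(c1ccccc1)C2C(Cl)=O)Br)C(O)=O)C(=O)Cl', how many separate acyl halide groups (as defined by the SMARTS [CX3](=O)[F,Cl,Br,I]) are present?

2

[CX3](=O)[F,Cl,Br,I] is the SMARTS for an acyl halide: a carbonyl carbon bonded to a halogen.
The molecule carries 2 separate instances of an acyl chloride (-C(=O)Cl) meeting every constraint; each maps to a distinct set of atoms, giving 2 matches.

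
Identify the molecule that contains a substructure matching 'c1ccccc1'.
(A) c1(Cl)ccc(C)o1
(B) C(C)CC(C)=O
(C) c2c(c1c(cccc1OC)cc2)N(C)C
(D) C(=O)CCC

c1ccccc1 describes six aromatic carbons in a ring (a benzene ring).
(A) has a methyl group (-CH3) but no six-membered all-carbon aromatic ring is present.
(B) has a methyl group (-CH3) but no six-membered all-carbon aromatic ring is present.
(C) contains the required atom environment, so the pattern matches.
(D) has a methyl group (-CH3) but no six-membered all-carbon aromatic ring is present.
So the answer is (C).

C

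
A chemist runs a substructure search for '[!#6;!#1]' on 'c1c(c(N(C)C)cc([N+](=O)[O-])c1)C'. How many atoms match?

4

The query [!#6;!#1] means: not carbon and not hydrogen — any heteroatom.
Check the 13 heavy atoms by environment: 6× c (aromatic) → no; 1× N (charge +1) → match; 1× O (charge -1) → match; 1× O → match; 1× N → match; 3× C → no.
Summing the matching environments: 1 + 1 + 1 + 1 = 4 matching atoms.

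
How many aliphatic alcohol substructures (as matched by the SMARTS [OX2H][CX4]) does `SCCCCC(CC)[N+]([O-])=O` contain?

0

[OX2H][CX4] is the SMARTS for an aliphatic alcohol: a hydroxyl oxygen bound to an sp3 (X4) carbon.
No fragment in the molecule satisfies every constraint, giving 0 matches.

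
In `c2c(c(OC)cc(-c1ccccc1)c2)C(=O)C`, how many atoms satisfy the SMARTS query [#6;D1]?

2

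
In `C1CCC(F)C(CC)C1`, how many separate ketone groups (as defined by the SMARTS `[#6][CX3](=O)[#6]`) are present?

[#6][CX3](=O)[#6] is the SMARTS for a ketone: a carbonyl carbon (no H) flanked by two carbons.
No fragment in the molecule satisfies every constraint, giving 0 matches.

0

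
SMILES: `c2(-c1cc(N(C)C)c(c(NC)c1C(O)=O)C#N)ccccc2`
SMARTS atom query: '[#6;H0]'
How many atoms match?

8

The query [#6;H0] means: any carbon with no attached hydrogen.
Check the 22 heavy atoms by environment: 6× c (aromatic, H0) → match; 6× c (aromatic, H1) → no; 2× N (H0) → no; 3× C (H3) → no; 1× N (H1) → no; 2× C (H0) → match; 1× O (H0) → no; 1× O (H1) → no.
Summing the matching environments: 6 + 2 = 8 matching atoms.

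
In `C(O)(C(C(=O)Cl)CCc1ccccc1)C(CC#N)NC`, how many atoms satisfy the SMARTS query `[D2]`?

10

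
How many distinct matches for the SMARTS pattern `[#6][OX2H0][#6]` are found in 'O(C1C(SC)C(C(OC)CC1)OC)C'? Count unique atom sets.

3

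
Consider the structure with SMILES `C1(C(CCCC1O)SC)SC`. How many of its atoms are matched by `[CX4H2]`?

The query [CX4H2] means: sp3 carbon (X4) with exactly two hydrogens.
Check the 11 heavy atoms by environment: 3× C (H1, X4) → no; 3× C (H2, X4) → match; 1× O (H1, X2) → no; 2× S (H0, X2) → no; 2× C (H3, X4) → no.
That gives 3 matching atoms.

3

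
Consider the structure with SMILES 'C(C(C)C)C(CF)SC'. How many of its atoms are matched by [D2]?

3

The query [D2] means: atom with exactly two heavy-atom neighbours.
Check the 9 heavy atoms by environment: 2× C (D2) → match; 2× C (D3) → no; 1× S (D2) → match; 3× C (D1) → no; 1× F (D1) → no.
Summing the matching environments: 2 + 1 = 3 matching atoms.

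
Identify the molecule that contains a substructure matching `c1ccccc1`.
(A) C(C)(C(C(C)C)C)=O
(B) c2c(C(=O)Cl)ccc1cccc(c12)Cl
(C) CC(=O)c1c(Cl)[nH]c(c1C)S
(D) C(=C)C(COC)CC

B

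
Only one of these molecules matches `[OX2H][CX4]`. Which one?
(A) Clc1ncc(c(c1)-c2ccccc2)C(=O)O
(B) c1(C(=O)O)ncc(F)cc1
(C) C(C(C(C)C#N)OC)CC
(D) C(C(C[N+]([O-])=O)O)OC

D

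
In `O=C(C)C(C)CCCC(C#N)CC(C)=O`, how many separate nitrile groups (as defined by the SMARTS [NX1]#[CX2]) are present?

1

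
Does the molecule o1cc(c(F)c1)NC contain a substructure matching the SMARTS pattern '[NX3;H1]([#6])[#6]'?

Yes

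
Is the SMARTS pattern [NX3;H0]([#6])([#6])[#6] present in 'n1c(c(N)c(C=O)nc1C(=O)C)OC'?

No

The pattern [NX3;H0]([#6])([#6])[#6] describes a trivalent nitrogen with no H, bonded to three carbons — a tertiary amine.
The closest candidate here is a primary amino group (-NH2), but the nitrogen has H2, not H0 with three carbons. No other fragment satisfies the full query, so there is no match.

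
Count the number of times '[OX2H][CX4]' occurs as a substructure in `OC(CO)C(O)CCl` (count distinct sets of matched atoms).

[OX2H][CX4] is the SMARTS for an aliphatic alcohol: a hydroxyl oxygen bound to an sp3 (X4) carbon.
The molecule carries 3 separate instances of a hydroxyl group (-OH) meeting every constraint; each maps to a distinct set of atoms, giving 3 matches.

3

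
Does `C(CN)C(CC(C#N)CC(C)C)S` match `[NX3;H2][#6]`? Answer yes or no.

Yes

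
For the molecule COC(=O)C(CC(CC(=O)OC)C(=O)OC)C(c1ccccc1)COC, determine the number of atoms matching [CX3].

The query [CX3] means: C with X3: aliphatic carbon with exactly 3 total connections.
Check the 26 heavy atoms by environment: 10× C (X4) → no; 6× c (aromatic, X3) → no; 3× C (X3) → match; 3× O (X1) → no; 4× O (X2) → no.
That gives 3 matching atoms.

3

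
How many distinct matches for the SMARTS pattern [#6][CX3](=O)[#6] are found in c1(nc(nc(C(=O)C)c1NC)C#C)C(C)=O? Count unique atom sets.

2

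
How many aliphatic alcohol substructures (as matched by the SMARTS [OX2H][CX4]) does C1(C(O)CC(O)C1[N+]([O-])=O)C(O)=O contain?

2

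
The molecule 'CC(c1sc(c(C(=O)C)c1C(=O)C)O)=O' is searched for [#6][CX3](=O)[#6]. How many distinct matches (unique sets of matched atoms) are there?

[#6][CX3](=O)[#6] is the SMARTS for a ketone: a carbonyl carbon (no H) flanked by two carbons.
The molecule carries 3 separate instances of an acetyl/ketone group (-C(=O)CH3) meeting every constraint; each maps to a distinct set of atoms, giving 3 matches.

3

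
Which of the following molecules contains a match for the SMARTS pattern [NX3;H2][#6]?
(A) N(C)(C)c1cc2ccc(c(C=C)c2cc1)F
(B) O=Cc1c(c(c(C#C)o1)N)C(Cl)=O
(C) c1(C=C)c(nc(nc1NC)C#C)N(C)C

[NX3;H2][#6] describes a trivalent nitrogen with two H attached to carbon (a primary amine).
(A) has a dimethylamino group (-N(CH3)2) but the nitrogen has H0, not H2.
(B) contains a primary amino group (-NH2), which satisfies every atom and bond constraint.
(C) has an N-methylamino group (-NHCH3) but the nitrogen bears two carbons and only one H (H1), not H2.
So the answer is (B).

B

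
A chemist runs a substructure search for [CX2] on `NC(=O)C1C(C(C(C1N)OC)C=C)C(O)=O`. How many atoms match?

The query [CX2] means: C with X2: aliphatic carbon with exactly 2 total connections.
Check the 16 heavy atoms by environment: 6× C (X4) → no; 4× C (X3) → no; 2× O (X1) → no; 2× N (X3) → no; 2× O (X2) → no.
No environment satisfies the query, so 0 matching atoms.

0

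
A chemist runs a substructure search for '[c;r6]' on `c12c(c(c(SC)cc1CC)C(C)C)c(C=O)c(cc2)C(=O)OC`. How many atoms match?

10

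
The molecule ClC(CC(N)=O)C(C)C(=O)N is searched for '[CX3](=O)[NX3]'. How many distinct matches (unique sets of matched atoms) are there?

2

[CX3](=O)[NX3] is the SMARTS for an amide: a carbonyl carbon bonded to a trivalent nitrogen.
The molecule carries 2 separate instances of a primary amide (-C(=O)NH2) meeting every constraint; each maps to a distinct set of atoms, giving 2 matches.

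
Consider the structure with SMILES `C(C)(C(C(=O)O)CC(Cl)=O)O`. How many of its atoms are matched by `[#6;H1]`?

2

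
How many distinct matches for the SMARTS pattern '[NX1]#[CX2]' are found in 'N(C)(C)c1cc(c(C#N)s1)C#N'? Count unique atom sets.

[NX1]#[CX2] is the SMARTS for a nitrile: a nitrogen triple-bonded to a two-connected carbon.
The molecule carries 2 separate instances of a nitrile (-C#N) meeting every constraint; each maps to a distinct set of atoms, giving 2 matches.

2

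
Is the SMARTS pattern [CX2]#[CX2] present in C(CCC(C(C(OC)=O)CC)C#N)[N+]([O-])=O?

No

The pattern [CX2]#[CX2] describes a carbon-carbon triple bond — an alkyne.
The closest candidate here is a nitrile (-C#N), but the triple bond is C#N, not C#C. No other fragment satisfies the full query, so there is no match.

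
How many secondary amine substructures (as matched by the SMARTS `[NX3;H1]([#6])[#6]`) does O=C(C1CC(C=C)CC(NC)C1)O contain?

1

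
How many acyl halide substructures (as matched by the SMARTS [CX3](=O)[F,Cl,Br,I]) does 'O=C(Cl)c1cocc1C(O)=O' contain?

1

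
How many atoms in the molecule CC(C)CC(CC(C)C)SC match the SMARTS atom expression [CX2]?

0

The query [CX2] means: C with X2: aliphatic carbon with exactly 2 total connections.
Check the 11 heavy atoms by environment: 10× C (X4) → no; 1× S (X2) → no.
No environment satisfies the query, so 0 matching atoms.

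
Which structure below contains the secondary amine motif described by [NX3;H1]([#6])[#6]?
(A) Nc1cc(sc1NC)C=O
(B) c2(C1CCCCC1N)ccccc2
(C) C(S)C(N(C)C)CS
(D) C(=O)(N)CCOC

A

[NX3;H1]([#6])[#6] describes a trivalent nitrogen with one H, bonded to two carbons (a secondary amine).
(A) contains an N-methylamino group (-NHCH3), which satisfies every atom and bond constraint.
(B) has a primary amino group (-NH2) but the nitrogen has H2 and only one carbon neighbour.
(C) has a dimethylamino group (-N(CH3)2) but the nitrogen has H0, not H1.
(D) has a primary amide (-C(=O)NH2) but the -C(=O)NH2 nitrogen has H2, not H1.
So the answer is (A).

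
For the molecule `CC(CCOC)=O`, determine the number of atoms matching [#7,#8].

2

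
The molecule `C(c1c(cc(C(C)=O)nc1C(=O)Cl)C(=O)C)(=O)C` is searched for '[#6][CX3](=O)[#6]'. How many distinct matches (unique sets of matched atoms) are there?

[#6][CX3](=O)[#6] is the SMARTS for a ketone: a carbonyl carbon (no H) flanked by two carbons.
The molecule carries 3 separate instances of an acetyl/ketone group (-C(=O)CH3) meeting every constraint; each maps to a distinct set of atoms, giving 3 matches.

3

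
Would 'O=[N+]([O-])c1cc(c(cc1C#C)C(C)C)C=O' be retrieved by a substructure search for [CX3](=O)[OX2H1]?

No

The pattern [CX3](=O)[OX2H1] describes an sp2 carbon double-bonded to O and single-bonded to an -OH oxygen — a carboxylic acid.
The closest candidate here is an aldehyde (-CHO), but there is no singly-bonded oxygen on the carbonyl carbon. No other fragment satisfies the full query, so there is no match.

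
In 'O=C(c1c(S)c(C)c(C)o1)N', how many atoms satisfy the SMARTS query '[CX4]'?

2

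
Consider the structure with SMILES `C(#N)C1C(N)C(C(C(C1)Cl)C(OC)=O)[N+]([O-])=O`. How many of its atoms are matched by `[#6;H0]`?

Check the 17 heavy atoms by environment: 5× C (H1) → no; 1× C (H2) → no; 1× N (H2) → no; 2× C (H0) → match; 1× N (H0) → no; 1× Cl (H0) → no; 3× O (H0) → no; 1× C (H3) → no; 1× N (charge +1, H0) → no; 1× O (charge -1, H0) → no.
That gives 2 matching atoms.

2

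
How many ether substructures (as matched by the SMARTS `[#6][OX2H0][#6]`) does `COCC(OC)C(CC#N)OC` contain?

3

[#6][OX2H0][#6] is the SMARTS for an ether: an aliphatic oxygen bridging two carbons with no H on the oxygen.
The molecule carries 3 separate instances of a methoxy ether (-OCH3) meeting every constraint; each maps to a distinct set of atoms, giving 3 matches.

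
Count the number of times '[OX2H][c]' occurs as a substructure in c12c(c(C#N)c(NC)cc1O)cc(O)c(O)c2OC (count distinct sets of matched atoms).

3

[OX2H][c] is the SMARTS for a phenol: a hydroxyl oxygen attached to an aromatic carbon.
The molecule carries 3 separate instances of a hydroxyl group (-OH) meeting every constraint; each maps to a distinct set of atoms, giving 3 matches.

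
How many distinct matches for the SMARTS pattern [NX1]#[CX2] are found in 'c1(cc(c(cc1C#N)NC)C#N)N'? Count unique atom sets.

2

[NX1]#[CX2] is the SMARTS for a nitrile: a nitrogen triple-bonded to a two-connected carbon.
The molecule carries 2 separate instances of a nitrile (-C#N) meeting every constraint; each maps to a distinct set of atoms, giving 2 matches.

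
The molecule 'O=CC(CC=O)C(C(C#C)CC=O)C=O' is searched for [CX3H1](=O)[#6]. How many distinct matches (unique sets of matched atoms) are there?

[CX3H1](=O)[#6] is the SMARTS for an aldehyde: an sp2 carbon with one H, double-bonded to O and single-bonded to carbon.
The molecule carries 4 separate instances of an aldehyde (-CHO) meeting every constraint; each maps to a distinct set of atoms, giving 4 matches.

4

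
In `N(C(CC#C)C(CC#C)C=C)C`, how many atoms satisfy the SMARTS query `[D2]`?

6

The query [D2] means: atom with exactly two heavy-atom neighbours.
Check the 12 heavy atoms by environment: 5× C (D2) → match; 2× C (D3) → no; 4× C (D1) → no; 1× N (D2) → match.
Summing the matching environments: 5 + 1 = 6 matching atoms.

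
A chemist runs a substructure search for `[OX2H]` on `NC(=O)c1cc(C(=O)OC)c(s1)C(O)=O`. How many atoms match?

1

The query [OX2H] means: aliphatic oxygen with two connections, one of which is H — an -OH oxygen.
Check the 15 heavy atoms by environment: 1× s (aromatic, H0, X2) → no; 3× c (aromatic, H0, X3) → no; 1× c (aromatic, H1, X3) → no; 3× C (H0, X3) → no; 3× O (H0, X1) → no; 1× O (H1, X2) → match; 1× N (H2, X3) → no; 1× O (H0, X2) → no; 1× C (H3, X4) → no.
That gives 1 matching atom.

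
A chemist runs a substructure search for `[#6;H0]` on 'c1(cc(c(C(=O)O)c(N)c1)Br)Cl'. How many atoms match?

5

Check the 12 heavy atoms by environment: 2× c (aromatic, H1) → no; 4× c (aromatic, H0) → match; 1× Br (H0) → no; 1× C (H0) → match; 1× O (H0) → no; 1× O (H1) → no; 1× Cl (H0) → no; 1× N (H2) → no.
Summing the matching environments: 4 + 1 = 5 matching atoms.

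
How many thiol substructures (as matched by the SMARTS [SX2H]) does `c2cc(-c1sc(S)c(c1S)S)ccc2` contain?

3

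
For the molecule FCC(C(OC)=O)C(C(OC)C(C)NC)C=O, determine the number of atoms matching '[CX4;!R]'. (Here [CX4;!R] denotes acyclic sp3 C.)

9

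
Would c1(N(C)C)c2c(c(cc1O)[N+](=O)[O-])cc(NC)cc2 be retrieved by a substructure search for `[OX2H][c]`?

Yes

The pattern [OX2H][c] describes a hydroxyl oxygen attached to an aromatic carbon — a phenol.
The molecule carries a hydroxyl group (-OH), whose atoms satisfy every constraint of the query, so the pattern matches.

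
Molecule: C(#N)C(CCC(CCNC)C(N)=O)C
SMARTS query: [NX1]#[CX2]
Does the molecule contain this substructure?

The pattern [NX1]#[CX2] describes a nitrogen triple-bonded to a two-connected carbon — a nitrile.
The molecule carries a nitrile (-C#N), whose atoms satisfy every constraint of the query, so the pattern matches.

Yes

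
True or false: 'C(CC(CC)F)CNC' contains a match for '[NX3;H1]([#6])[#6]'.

The pattern [NX3;H1]([#6])[#6] describes a trivalent nitrogen with one H, bonded to two carbons — a secondary amine.
The molecule carries an N-methylamino group (-NHCH3), whose atoms satisfy every constraint of the query, so the pattern matches.

True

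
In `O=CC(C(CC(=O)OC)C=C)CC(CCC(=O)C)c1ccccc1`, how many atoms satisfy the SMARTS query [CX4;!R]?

9

The query [CX4;!R] means: aliphatic carbon with four total connections, not in a ring.
Check the 24 heavy atoms by environment: 9× C (X4, acyclic) → match; 6× c (aromatic, X3, in 6-ring) → no; 5× C (X3, acyclic) → no; 3× O (X1, acyclic) → no; 1× O (X2, acyclic) → no.
That gives 9 matching atoms.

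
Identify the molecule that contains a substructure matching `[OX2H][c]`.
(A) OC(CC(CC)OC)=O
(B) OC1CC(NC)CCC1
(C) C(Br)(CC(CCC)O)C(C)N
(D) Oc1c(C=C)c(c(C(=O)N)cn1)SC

[OX2H][c] describes a hydroxyl oxygen attached to an aromatic carbon (a phenol).
(A) has a methoxy ether (-OCH3) but the oxygen has H0, not H1.
(B) has a hydroxyl group (-OH) but the -OH is on an aliphatic carbon, not an aromatic c.
(C) has a hydroxyl group (-OH) but the -OH is on an aliphatic carbon, not an aromatic c.
(D) contains a hydroxyl group (-OH), which satisfies every atom and bond constraint.
So the answer is (D).

D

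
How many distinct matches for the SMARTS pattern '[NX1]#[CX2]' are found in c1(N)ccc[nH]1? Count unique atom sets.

0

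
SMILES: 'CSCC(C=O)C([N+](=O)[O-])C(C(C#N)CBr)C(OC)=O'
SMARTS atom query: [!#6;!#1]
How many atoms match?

The query [!#6;!#1] means: not carbon and not hydrogen — any heteroatom.
Check the 20 heavy atoms by environment: 11× C → no; 4× O → match; 1× N (charge +1) → match; 1× O (charge -1) → match; 1× S → match; 1× N → match; 1× Br → match.
Summing the matching environments: 4 + 1 + 1 + 1 + 1 + 1 = 9 matching atoms.

9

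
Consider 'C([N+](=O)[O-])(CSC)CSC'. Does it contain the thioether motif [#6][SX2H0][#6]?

Yes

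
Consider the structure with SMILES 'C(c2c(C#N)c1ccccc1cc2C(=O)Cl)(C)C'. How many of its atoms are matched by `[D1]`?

The query [D1] means: atom with exactly one heavy-atom neighbour (degree 1).
Check the 18 heavy atoms by environment: 5× c (aromatic, D3) → no; 5× c (aromatic, D2) → no; 2× C (D3) → no; 1× O (D1) → match; 1× Cl (D1) → match; 2× C (D1) → match; 1× C (D2) → no; 1× N (D1) → match.
Summing the matching environments: 1 + 1 + 2 + 1 = 5 matching atoms.

5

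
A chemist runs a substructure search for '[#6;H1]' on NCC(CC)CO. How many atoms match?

The query [#6;H1] means: any carbon bearing exactly one hydrogen.
Check the 7 heavy atoms by environment: 3× C (H2) → no; 1× C (H1) → match; 1× O (H1) → no; 1× N (H2) → no; 1× C (H3) → no.
That gives 1 matching atom.

1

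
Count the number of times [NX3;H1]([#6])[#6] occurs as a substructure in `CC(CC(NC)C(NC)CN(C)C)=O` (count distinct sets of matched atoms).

[NX3;H1]([#6])[#6] is the SMARTS for a secondary amine: a trivalent nitrogen with one H, bonded to two carbons.
The molecule carries 2 separate instances of an N-methylamino group (-NHCH3) meeting every constraint; each maps to a distinct set of atoms, giving 2 matches.

2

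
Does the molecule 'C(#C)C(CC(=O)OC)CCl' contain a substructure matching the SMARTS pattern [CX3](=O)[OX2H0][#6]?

Yes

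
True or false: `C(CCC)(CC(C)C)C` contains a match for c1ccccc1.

The pattern c1ccccc1 describes six aromatic carbons in a ring — a benzene ring.
The closest candidate here is a methyl group (-CH3), but no six-membered all-carbon aromatic ring is present. No other fragment satisfies the full query, so there is no match.

False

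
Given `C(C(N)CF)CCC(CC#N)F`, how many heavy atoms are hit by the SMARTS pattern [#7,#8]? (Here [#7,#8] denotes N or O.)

The query [#7,#8] means: nitrogen or oxygen (comma = OR).
Check the 12 heavy atoms by environment: 8× C → no; 2× F → no; 2× N → match.
That gives 2 matching atoms.

2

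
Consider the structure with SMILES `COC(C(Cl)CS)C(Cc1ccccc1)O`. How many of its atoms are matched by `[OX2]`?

2

The query [OX2] means: aliphatic oxygen with two total connections — ether, hydroxyl, or ester single-bond O.
Check the 16 heavy atoms by environment: 6× C (X4) → no; 2× O (X2) → match; 1× Cl (X1) → no; 6× c (aromatic, X3) → no; 1× S (X2) → no.
That gives 2 matching atoms.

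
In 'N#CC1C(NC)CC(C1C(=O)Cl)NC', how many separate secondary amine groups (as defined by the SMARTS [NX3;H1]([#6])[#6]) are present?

2

[NX3;H1]([#6])[#6] is the SMARTS for a secondary amine: a trivalent nitrogen with one H, bonded to two carbons.
The molecule carries 2 separate instances of an N-methylamino group (-NHCH3) meeting every constraint; each maps to a distinct set of atoms, giving 2 matches.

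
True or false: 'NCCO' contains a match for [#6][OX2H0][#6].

False

The pattern [#6][OX2H0][#6] describes an aliphatic oxygen bridging two carbons with no H on the oxygen — an ether.
The closest candidate here is a hydroxyl group (-OH), but the oxygen has H1, not H0 bridging two carbons. No other fragment satisfies the full query, so there is no match.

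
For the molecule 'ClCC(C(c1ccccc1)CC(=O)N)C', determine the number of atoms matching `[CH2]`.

The query [CH2] means: aliphatic carbon with exactly two hydrogens.
Check the 15 heavy atoms by environment: 2× C (H2) → match; 2× C (H1) → no; 1× C (H0) → no; 1× O (H0) → no; 1× N (H2) → no; 1× C (H3) → no; 1× Cl (H0) → no; 1× c (aromatic, H0) → no; 5× c (aromatic, H1) → no.
That gives 2 matching atoms.

2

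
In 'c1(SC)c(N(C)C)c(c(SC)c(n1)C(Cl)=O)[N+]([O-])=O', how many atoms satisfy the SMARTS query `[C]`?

The query [C] means: uppercase C matches aliphatic (non-aromatic) carbon only.
Check the 19 heavy atoms by environment: 1× n (aromatic) → no; 5× c (aromatic) → no; 1× N → no; 5× C → match; 2× O → no; 1× Cl → no; 2× S → no; 1× N (charge +1) → no; 1× O (charge -1) → no.
That gives 5 matching atoms.

5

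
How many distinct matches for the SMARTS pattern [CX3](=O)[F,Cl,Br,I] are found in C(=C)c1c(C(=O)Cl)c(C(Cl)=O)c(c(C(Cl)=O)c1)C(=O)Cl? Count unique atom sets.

[CX3](=O)[F,Cl,Br,I] is the SMARTS for an acyl halide: a carbonyl carbon bonded to a halogen.
The molecule carries 4 separate instances of an acyl chloride (-C(=O)Cl) meeting every constraint; each maps to a distinct set of atoms, giving 4 matches.

4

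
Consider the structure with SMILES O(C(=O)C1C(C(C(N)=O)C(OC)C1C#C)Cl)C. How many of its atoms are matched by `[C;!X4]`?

The query [C;!X4] means: aliphatic carbon that does not have four total connections.
Check the 17 heavy atoms by environment: 7× C (X4) → no; 2× C (X2) → match; 2× O (X2) → no; 2× C (X3) → match; 2× O (X1) → no; 1× Cl (X1) → no; 1× N (X3) → no.
Summing the matching environments: 2 + 2 = 4 matching atoms.

4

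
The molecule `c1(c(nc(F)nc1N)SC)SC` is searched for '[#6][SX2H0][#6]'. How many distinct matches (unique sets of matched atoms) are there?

[#6][SX2H0][#6] is the SMARTS for a thioether: an aliphatic sulfur bridging two carbons with no H on the sulfur.
The molecule carries 2 separate instances of a methylthio ether (-SCH3) meeting every constraint; each maps to a distinct set of atoms, giving 2 matches.

2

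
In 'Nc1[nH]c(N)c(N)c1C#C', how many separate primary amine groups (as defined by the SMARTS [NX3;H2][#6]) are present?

3

[NX3;H2][#6] is the SMARTS for a primary amine: a trivalent nitrogen with two H attached to carbon.
The molecule carries 3 separate instances of a primary amino group (-NH2) meeting every constraint; each maps to a distinct set of atoms, giving 3 matches.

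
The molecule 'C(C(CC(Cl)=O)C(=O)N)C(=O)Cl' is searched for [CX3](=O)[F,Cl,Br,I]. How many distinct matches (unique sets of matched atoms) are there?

2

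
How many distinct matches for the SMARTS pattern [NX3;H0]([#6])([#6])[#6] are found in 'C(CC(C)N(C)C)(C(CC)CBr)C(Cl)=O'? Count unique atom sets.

1

[NX3;H0]([#6])([#6])[#6] is the SMARTS for a tertiary amine: a trivalent nitrogen with no H, bonded to three carbons.
Exactly one fragment in the molecule meets all constraints, giving 1 match.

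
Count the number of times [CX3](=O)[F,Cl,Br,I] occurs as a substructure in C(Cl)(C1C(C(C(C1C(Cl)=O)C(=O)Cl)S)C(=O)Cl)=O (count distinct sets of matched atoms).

4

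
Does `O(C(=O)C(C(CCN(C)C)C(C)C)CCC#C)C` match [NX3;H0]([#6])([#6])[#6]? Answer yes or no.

Yes

The pattern [NX3;H0]([#6])([#6])[#6] describes a trivalent nitrogen with no H, bonded to three carbons — a tertiary amine.
The molecule carries a dimethylamino group (-N(CH3)2), whose atoms satisfy every constraint of the query, so the pattern matches.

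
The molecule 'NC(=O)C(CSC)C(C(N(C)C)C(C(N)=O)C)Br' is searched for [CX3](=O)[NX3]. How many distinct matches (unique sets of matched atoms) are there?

[CX3](=O)[NX3] is the SMARTS for an amide: a carbonyl carbon bonded to a trivalent nitrogen.
The molecule carries 2 separate instances of a primary amide (-C(=O)NH2) meeting every constraint; each maps to a distinct set of atoms, giving 2 matches.

2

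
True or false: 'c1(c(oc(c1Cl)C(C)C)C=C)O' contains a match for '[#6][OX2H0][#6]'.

The pattern [#6][OX2H0][#6] describes an aliphatic oxygen bridging two carbons with no H on the oxygen — an ether.
The closest candidate here is a hydroxyl group (-OH), but the oxygen has H1, not H0 bridging two carbons. No other fragment satisfies the full query, so there is no match.

False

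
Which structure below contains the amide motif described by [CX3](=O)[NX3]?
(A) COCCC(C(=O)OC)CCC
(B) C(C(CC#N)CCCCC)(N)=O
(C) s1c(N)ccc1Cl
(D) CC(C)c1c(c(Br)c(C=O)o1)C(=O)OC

B

[CX3](=O)[NX3] describes a carbonyl carbon bonded to a trivalent nitrogen (an amide).
(A) has a methyl-ester group (-C(=O)OCH3) but the carbonyl is bonded to O, not to an NX3 nitrogen.
(B) contains a primary amide (-C(=O)NH2), which satisfies every atom and bond constraint.
(C) has a primary amino group (-NH2) but the -NH2 is not attached to a carbonyl carbon.
(D) has a methyl-ester group (-C(=O)OCH3) but the carbonyl is bonded to O, not to an NX3 nitrogen.
So the answer is (B).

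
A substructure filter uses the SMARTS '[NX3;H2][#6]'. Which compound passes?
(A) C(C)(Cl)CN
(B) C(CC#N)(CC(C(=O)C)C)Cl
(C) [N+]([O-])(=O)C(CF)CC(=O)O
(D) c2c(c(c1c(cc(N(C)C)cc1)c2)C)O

A

[NX3;H2][#6] describes a trivalent nitrogen with two H attached to carbon (a primary amine).
(A) contains a primary amino group (-NH2), which satisfies every atom and bond constraint.
(B) has a nitrile (-C#N) but the nitrogen is NX1 (triple-bonded), not NX3 with two H.
(C) has a nitro group (-[N+](=O)[O-]) but the nitrogen is [N+] with no H, not NX3H2.
(D) has a dimethylamino group (-N(CH3)2) but the nitrogen has H0, not H2.
So the answer is (A).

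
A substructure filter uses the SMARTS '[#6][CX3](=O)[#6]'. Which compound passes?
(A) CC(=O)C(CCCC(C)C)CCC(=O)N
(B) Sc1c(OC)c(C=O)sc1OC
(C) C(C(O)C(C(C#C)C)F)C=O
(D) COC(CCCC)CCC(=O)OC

A

[#6][CX3](=O)[#6] describes a carbonyl carbon (no H) flanked by two carbons (a ketone).
(A) contains an acetyl/ketone group (-C(=O)CH3), which satisfies every atom and bond constraint.
(B) has an aldehyde (-CHO) but the carbonyl carbon has H1, so it is not flanked by two carbons.
(C) has an aldehyde (-CHO) but the carbonyl carbon has H1, so it is not flanked by two carbons.
(D) has a methyl-ester group (-C(=O)OCH3) but one neighbour of the carbonyl carbon is O, not C.
So the answer is (A).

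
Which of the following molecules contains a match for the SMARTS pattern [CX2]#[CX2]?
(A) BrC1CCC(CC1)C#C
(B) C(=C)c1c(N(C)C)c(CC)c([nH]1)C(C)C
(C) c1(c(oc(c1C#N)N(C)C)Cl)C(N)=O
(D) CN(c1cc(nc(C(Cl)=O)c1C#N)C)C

A

[CX2]#[CX2] describes a carbon-carbon triple bond (an alkyne).
(A) contains an ethynyl group (-C#CH), which satisfies every atom and bond constraint.
(B) has a vinyl group (-CH=CH2) but the C=C is a double bond; both carbons are CX3, not CX2.
(C) has a nitrile (-C#N) but the triple bond is C#N, not C#C.
(D) has a nitrile (-C#N) but the triple bond is C#N, not C#C.
So the answer is (A).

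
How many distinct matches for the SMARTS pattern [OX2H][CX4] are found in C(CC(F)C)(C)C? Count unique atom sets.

0

[OX2H][CX4] is the SMARTS for an aliphatic alcohol: a hydroxyl oxygen bound to an sp3 (X4) carbon.
No fragment in the molecule satisfies every constraint, giving 0 matches.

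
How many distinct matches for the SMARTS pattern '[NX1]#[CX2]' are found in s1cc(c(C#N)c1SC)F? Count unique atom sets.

1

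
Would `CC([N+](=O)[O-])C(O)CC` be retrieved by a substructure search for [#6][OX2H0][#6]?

No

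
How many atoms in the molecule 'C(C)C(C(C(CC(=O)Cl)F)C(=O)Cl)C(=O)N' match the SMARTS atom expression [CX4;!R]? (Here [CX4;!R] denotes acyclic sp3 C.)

6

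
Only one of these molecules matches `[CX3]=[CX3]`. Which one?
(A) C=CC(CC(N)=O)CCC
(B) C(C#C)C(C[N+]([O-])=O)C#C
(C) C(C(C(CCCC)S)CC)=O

[CX3]=[CX3] describes a non-aromatic C=C double bond between two sp2 carbons (an alkene).
(A) contains a vinyl group (-CH=CH2), which satisfies every atom and bond constraint.
(B) has an ethynyl group (-C#CH) but the C-C bond is a triple bond, not a double bond.
(C) has an ethyl group (-CH2CH3) but its C-C bond is a single bond between CX4 carbons, not CX3=CX3.
So the answer is (A).

A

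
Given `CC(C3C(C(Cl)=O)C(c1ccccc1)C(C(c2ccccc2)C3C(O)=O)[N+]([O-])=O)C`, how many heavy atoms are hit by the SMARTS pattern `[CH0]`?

2

The query [CH0] means: aliphatic carbon with no attached hydrogen.
Check the 30 heavy atoms by environment: 7× C (H1) → no; 2× c (aromatic, H0) → no; 10× c (aromatic, H1) → no; 2× C (H0) → match; 3× O (H0) → no; 1× Cl (H0) → no; 1× O (H1) → no; 1× N (charge +1, H0) → no; 1× O (charge -1, H0) → no; 2× C (H3) → no.
That gives 2 matching atoms.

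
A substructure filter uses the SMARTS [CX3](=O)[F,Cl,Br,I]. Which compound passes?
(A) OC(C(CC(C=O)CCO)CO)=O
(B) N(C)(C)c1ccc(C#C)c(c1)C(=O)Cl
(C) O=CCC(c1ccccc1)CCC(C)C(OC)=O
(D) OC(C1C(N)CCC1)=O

B

[CX3](=O)[F,Cl,Br,I] describes a carbonyl carbon bonded to a halogen (an acyl halide).
(A) has a carboxylic acid group (-C(=O)OH) but the carbonyl is bonded to -OH, not to a halogen.
(B) contains an acyl chloride (-C(=O)Cl), which satisfies every atom and bond constraint.
(C) has a methyl-ester group (-C(=O)OCH3) but the carbonyl is bonded to -O-C, not to a halogen.
(D) has a carboxylic acid group (-C(=O)OH) but the carbonyl is bonded to -OH, not to a halogen.
So the answer is (B).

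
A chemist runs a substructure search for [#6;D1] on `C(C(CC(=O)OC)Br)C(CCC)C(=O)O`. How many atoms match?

2

Check the 15 heavy atoms by environment: 4× C (D2) → no; 4× C (D3) → no; 3× O (D1) → no; 1× Br (D1) → no; 1× O (D2) → no; 2× C (D1) → match.
That gives 2 matching atoms.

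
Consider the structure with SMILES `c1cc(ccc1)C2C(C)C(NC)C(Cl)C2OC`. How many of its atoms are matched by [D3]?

6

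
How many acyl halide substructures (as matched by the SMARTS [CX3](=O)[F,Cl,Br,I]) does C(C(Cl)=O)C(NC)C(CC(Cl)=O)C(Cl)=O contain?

3

[CX3](=O)[F,Cl,Br,I] is the SMARTS for an acyl halide: a carbonyl carbon bonded to a halogen.
The molecule carries 3 separate instances of an acyl chloride (-C(=O)Cl) meeting every constraint; each maps to a distinct set of atoms, giving 3 matches.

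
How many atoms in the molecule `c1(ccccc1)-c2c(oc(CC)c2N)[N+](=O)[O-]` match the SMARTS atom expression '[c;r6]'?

6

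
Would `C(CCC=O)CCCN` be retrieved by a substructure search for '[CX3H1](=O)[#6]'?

The pattern [CX3H1](=O)[#6] describes an sp2 carbon with one H, double-bonded to O and single-bonded to carbon — an aldehyde.
The molecule carries an aldehyde (-CHO), whose atoms satisfy every constraint of the query, so the pattern matches.

Yes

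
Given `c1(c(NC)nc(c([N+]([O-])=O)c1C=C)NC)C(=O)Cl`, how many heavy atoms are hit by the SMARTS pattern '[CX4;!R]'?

The query [CX4;!R] means: aliphatic carbon with four total connections, not in a ring.
Check the 18 heavy atoms by environment: 1× n (aromatic, X2, in 6-ring) → no; 5× c (aromatic, X3, in 6-ring) → no; 3× C (X3, acyclic) → no; 2× O (X1, acyclic) → no; 1× Cl (X1, acyclic) → no; 1× N (charge +1, X3, acyclic) → no; 1× O (charge -1, X1, acyclic) → no; 2× N (X3, acyclic) → no; 2× C (X4, acyclic) → match.
That gives 2 matching atoms.

2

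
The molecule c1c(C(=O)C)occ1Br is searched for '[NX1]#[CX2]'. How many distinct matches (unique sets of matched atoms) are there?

0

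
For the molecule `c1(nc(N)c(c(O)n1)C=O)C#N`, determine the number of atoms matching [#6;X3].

Check the 12 heavy atoms by environment: 2× n (aromatic, X2) → no; 4× c (aromatic, X3) → match; 1× C (X3) → match; 1× O (X1) → no; 1× N (X3) → no; 1× O (X2) → no; 1× C (X2) → no; 1× N (X1) → no.
Summing the matching environments: 4 + 1 = 5 matching atoms.

5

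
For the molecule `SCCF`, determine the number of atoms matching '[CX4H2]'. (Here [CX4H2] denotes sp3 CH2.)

2

The query [CX4H2] means: sp3 carbon (X4) with exactly two hydrogens.
Check the 4 heavy atoms by environment: 2× C (H2, X4) → match; 1× F (H0, X1) → no; 1× S (H1, X2) → no.
That gives 2 matching atoms.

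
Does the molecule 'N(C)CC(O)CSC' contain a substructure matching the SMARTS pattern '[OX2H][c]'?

No

The pattern [OX2H][c] describes a hydroxyl oxygen attached to an aromatic carbon — a phenol.
The closest candidate here is a hydroxyl group (-OH), but the -OH is on an aliphatic carbon, not an aromatic c. No other fragment satisfies the full query, so there is no match.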